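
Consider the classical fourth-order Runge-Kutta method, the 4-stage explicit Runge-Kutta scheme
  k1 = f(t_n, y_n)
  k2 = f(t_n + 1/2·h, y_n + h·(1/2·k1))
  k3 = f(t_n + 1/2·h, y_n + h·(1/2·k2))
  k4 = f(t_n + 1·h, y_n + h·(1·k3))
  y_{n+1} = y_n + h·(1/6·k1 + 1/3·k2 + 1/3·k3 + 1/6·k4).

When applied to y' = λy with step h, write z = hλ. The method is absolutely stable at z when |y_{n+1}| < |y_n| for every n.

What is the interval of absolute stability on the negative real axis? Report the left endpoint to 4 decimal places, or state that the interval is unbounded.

z∈(-2.7853,0).

With y'=λy (z=hλ):
  order 4, 4-stage ⇒ R(z)=1+z+z^2/2+z^3/6+z^4/24
  (e.g. R(-0.36)=0.69772, |R|=0.69772)

Need |R(x)|<1, x<0.
x=-0.36: |R|=0.6977
|R(-1.85)|=0.2940 |R(-1.32)|=0.2944 |R(-0.87)|=0.4226
Bisect:
  x_lo=-3.1348 |R|=1.6683  x_hi=-0.2572 |R|=0.7732
  mid=-1.69602 |R|=0.27388 →hi
  mid=-2.41543 |R|=0.57129 →hi
  mid=-2.77514 |R|=0.98480 →hi
  mid=-2.95499 |R|=1.28749 →lo
  mid=-2.86507 |R|=1.12709 →lo
  mid=-2.82010 |R|=1.05376 →lo
  mid=-2.79762 |R|=1.01875 →lo
  mid=-2.78638 |R|=1.00164 →lo
  mid=-2.78076 |R|=0.99319 →hi
  ...
  [-2.78533,-2.78515] ⇒ x*=-2.7853
Stable set (-2.7853, 0).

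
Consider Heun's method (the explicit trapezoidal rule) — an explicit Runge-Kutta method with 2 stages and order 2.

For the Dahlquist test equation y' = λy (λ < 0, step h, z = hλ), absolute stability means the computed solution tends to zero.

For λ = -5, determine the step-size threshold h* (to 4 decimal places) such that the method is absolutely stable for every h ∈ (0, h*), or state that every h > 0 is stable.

On y'=λy, z=hλ:
  order 2, 2-stage ⇒ R(z)=1+z+z^2/2
  (e.g. R(-0.9)=0.50500, |R|=0.50500)

Solve |R(x)|<1 on ℝ⁻.
x=-0.9: |R|=0.5050
|R(-1.69)|=0.7380 |R(-0.91)|=0.5041 |R(-0.54)|=0.6058
Bisect:
  x_lo=-2.3529 |R|=1.4152  x_hi=-0.3574 |R|=0.7065
  mid=-1.35516 |R|=0.56307 →hi
  mid=-1.85404 |R|=0.86469 →hi
  mid=-2.10348 |R|=1.10883 →lo
  mid=-1.97876 |R|=0.97898 →hi
  mid=-2.04112 |R|=1.04196 →lo
  mid=-2.00994 |R|=1.00999 →lo
  mid=-1.99435 |R|=0.99437 →hi
  mid=-2.00214 |R|=1.00215 →lo
  ...
  [-2.00007,-1.99995] ⇒ x*=-2.0000
Interval (-2.0000, 0).

(-2.0000,0); λ=-5 ⇒ h* = 0.4000.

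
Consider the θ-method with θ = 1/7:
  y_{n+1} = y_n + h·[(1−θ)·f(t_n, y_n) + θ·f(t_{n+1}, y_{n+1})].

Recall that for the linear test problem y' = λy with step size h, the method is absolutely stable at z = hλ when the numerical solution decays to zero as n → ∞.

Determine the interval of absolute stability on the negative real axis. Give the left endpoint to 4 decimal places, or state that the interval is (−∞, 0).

Test eqn y'=λy, z=hλ:
  y_{n+1} = y_n + z·[6/7·y_n + 1/7·y_{n+1}] ⇒ (1 − 1/7z)y_{n+1} = (1 + 6/7z)y_n
  Hence R(z) = (1 + 6/7z)/(1 − 1/7z).

Find x<0 with |R(x)|<1.
x=-1.47: |R|=0.2149
R=−1: 1+6/7x = −1+1/7x ⇒ -5/7x=2 ⇒ x=2/(-5/7)=-2.8000
Confirm numerically:
  x=-1.979: |R|=0.54282 <1
  x=-1.792: |R|=0.42675 <1
  x=-1.492: |R|=0.22986 <1
  x=-1.151: |R|=0.01153 <1
  x=-3.184: |R|=1.18853 >1
  x=-2.960: |R|=1.08032 >1
Interval (-2.8000, 0).

(-2.8000, 0).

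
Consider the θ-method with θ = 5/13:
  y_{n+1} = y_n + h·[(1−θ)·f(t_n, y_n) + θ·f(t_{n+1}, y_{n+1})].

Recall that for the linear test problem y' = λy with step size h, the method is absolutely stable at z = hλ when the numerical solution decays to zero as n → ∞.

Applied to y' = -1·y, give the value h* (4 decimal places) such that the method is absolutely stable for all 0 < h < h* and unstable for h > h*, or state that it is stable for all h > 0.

Set f=λy, z=hλ:
  y_{n+1} = y_n + z·[8/13·y_n + 5/13·y_{n+1}] ⇒ (1 − 5/13z)y_{n+1} = (1 + 8/13z)y_n
  ⇒ R(z) = (1 + 8/13z)/(1 − 5/13z).

Need |R(x)|<1, x<0.
x=-0.87: |R|=0.3481
R=−1: 1+8/13x = −1+5/13x ⇒ -3/13x=2 ⇒ x=2/(-3/13)=-8.6667
Confirm numerically:
  x=-7.916: |R|=0.95717 <1
  x=-7.328: |R|=0.91910 <1
  x=-5.312: |R|=0.74560 <1
  x=-4.585: |R|=0.65915 <1
  x=-8.909: |R|=1.01263 >1
  x=-8.812: |R|=1.00764 >1
Stable set (-8.6667, 0).

(-8.6667,0); λ=-1 ⇒ h* = (26/3)/1 = 8.6667.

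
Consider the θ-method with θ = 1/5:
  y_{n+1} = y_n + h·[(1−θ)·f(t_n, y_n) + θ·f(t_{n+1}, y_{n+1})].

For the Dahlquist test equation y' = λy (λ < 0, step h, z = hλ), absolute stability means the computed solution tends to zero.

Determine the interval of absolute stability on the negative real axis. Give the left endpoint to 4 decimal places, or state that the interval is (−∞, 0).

On y'=λy, z=hλ:
  y_{n+1} = y_n + z·[4/5·y_n + 1/5·y_{n+1}] ⇒ (1 − 1/5z)y_{n+1} = (1 + 4/5z)y_n
  Hence R(z) = (1 + 4/5z)/(1 − 1/5z).

Need |R(x)|<1, x<0.
x=-1.2: |R|=0.0323
R=−1: 1+4/5x = −1+1/5x ⇒ -3/5x=2 ⇒ x=2/(-3/5)=-3.3333
Confirm numerically:
  x=-3.307: |R|=0.99049 <1
  x=-2.846: |R|=0.81366 <1
  x=-1.777: |R|=0.31105 <1
  x=-1.636: |R|=0.23267 <1
  x=-3.554: |R|=1.07739 >1
  x=-3.431: |R|=1.03475 >1
Interval (-3.3333, 0).

(-3.3333, 0).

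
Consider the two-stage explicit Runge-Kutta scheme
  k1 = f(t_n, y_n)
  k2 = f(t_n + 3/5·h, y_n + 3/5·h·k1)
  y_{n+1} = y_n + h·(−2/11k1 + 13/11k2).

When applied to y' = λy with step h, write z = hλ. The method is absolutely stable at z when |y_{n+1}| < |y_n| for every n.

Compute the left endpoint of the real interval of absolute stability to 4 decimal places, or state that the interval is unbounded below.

On y'=λy, z=hλ:
  k1=λy_n ⇒ h·k1=z·y_n;  k2=λ(1+3/5z)y_n ⇒ h·k2=z(1+3/5z)y_n
  y_{n+1}/y_n = 1 − 2/11z + 13/11z(1+3/5z) = 1 + z + 39/55z²
  ⇒ R(z) = 1 + z + 39/55z².

Need |R(x)|<1, x<0.
x=-1.41: |R|=0.9997
R=1: x+39/55x²=0 ⇒ x=−55/39=-1.4103; min R=1−1/(4·39/55)=0.6474>−1
Confirm numerically:
  x=-1.122: |R|=0.77066 <1
  x=-0.886: |R|=0.67063 <1
  x=-0.746: |R|=0.64862 <1
  x=-0.745: |R|=0.64856 <1
  x=-1.886: |R|=1.63623 >1
  x=-1.883: |R|=1.63122 >1
  x=-1.511: |R|=1.10794 >1
Interval (-1.4103, 0).

z* = -1.4103.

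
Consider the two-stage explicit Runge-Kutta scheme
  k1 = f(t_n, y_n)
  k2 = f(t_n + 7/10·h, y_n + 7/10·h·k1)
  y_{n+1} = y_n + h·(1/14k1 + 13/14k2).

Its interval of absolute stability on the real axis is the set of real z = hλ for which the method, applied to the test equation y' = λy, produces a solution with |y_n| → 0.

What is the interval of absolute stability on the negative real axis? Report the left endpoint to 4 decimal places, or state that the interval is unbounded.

Set f=λy, z=hλ:
  k1=λy_n ⇒ h·k1=z·y_n;  k2=λ(1+7/10z)y_n ⇒ h·k2=z(1+7/10z)y_n
  y_{n+1}/y_n = 1 + 1/14z + 13/14z(1+7/10z) = 1 + z + 13/20z²
  R(z) = 1 + z + 13/20z².

Boundary: |R(x)|=1, x<0.
x=-1.7: |R|=1.1785
R=1: x+13/20x²=0 ⇒ x=−20/13=-1.5385; min R=1−1/(4·13/20)=0.6154>−1
Confirm numerically:
  x=-1.467: |R|=0.93186 <1
  x=-1.087: |R|=0.68102 <1
  x=-1.044: |R|=0.66446 <1
  x=-2.086: |R|=1.74241 >1
  x=-2.025: |R|=1.64041 >1
  x=-1.842: |R|=1.36343 >1
So |R|<1 on (-1.5385, 0).

z∈(-1.5385,0).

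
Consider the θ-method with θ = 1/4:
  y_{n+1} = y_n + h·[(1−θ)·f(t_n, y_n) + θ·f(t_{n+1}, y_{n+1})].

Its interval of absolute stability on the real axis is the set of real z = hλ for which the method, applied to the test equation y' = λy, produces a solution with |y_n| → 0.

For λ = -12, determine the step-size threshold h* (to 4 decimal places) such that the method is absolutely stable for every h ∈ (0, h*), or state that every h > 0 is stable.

Test eqn y'=λy, z=hλ:
  y_{n+1} = y_n + z·[3/4·y_n + 1/4·y_{n+1}] ⇒ (1 − 1/4z)y_{n+1} = (1 + 3/4z)y_n
  Hence R(z) = (1 + 3/4z)/(1 − 1/4z).

Need |R(x)|<1, x<0.
x=-1.68: |R|=0.1831
R=−1: 1+3/4x = −1+1/4x ⇒ -1/2x=2 ⇒ x=2/(-1/2)=-4.0000
Confirm numerically:
  x=-3.360: |R|=0.82609 <1
  x=-3.263: |R|=0.79705 <1
  x=-2.574: |R|=0.56617 <1
  x=-2.474: |R|=0.52858 <1
  x=-4.379: |R|=1.09046 >1
  x=-4.151: |R|=1.03705 >1
  x=-4.114: |R|=1.02810 >1
Interval (-4.0000, 0).

(-4.0000,0); λ=-12 ⇒ h* = (4)/12 = 0.3333.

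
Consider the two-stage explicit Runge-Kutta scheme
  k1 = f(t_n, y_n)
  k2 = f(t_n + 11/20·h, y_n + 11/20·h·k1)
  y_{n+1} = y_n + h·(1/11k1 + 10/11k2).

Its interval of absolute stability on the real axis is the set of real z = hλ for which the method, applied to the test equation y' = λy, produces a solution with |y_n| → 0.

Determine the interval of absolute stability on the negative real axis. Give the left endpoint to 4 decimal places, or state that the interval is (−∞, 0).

z∈(-2.0000,0).

On y'=λy, z=hλ:
  k1=λy_n ⇒ h·k1=z·y_n;  k2=λ(1+11/20z)y_n ⇒ h·k2=z(1+11/20z)y_n
  y_{n+1}/y_n = 1 + 1/11z + 10/11z(1+11/20z) = 1 + z + 1/2z²
  Hence R(z) = 1 + z + 1/2z².

Boundary: |R(x)|=1, x<0.
x=-0.96: |R|=0.5008
R=1: x+1/2x²=0 ⇒ x=−2=-2.0000; min R=1−1/(4·1/2)=0.5000>−1
Confirm numerically:
  x=-1.962: |R|=0.96272 <1
  x=-1.763: |R|=0.79108 <1
  x=-1.688: |R|=0.73667 <1
  x=-0.934: |R|=0.50218 <1
  x=-2.503: |R|=1.62950 >1
  x=-2.180: |R|=1.19620 >1
Stable set (-2.0000, 0).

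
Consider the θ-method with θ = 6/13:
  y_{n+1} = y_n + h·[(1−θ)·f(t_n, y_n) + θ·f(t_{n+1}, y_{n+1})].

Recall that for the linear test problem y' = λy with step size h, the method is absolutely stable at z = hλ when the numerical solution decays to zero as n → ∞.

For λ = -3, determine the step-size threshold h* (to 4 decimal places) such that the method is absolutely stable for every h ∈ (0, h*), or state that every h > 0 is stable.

Set f=λy, z=hλ:
  y_{n+1} = y_n + z·[7/13·y_n + 6/13·y_{n+1}] ⇒ (1 − 6/13z)y_{n+1} = (1 + 7/13z)y_n
  R(z) = (1 + 7/13z)/(1 − 6/13z).

Boundary: |R(x)|=1, x<0.
x=-0.66: |R|=0.4941
R=−1: 1+7/13x = −1+6/13x ⇒ -1/13x=2 ⇒ x=2/(-1/13)=-26.0000
Confirm numerically:
  x=-24.584: |R|=0.99118 <1
  x=-20.448: |R|=0.95908 <1
  x=-13.285: |R|=0.86285 <1
  x=-26.557: |R|=1.00323 >1
  x=-26.433: |R|=1.00252 >1
So |R|<1 on (-26.0000, 0).

(-26.0000,0); λ=-3 ⇒ h* = (26)/3 = 8.6667.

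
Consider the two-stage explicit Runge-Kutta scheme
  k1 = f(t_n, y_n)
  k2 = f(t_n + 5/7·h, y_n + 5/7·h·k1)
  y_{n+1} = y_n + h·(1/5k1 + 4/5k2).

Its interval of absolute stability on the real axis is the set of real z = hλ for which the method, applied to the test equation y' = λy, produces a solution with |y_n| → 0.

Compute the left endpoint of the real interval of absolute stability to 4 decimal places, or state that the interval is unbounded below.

z* = -1.7500.

With y'=λy (z=hλ):
  k1=λy_n ⇒ h·k1=z·y_n;  k2=λ(1+5/7z)y_n ⇒ h·k2=z(1+5/7z)y_n
  y_{n+1}/y_n = 1 + 1/5z + 4/5z(1+5/7z) = 1 + z + 4/7z²
  so R(z) = 1 + z + 4/7z².

Find x<0 with |R(x)|<1.
x=-0.41: |R|=0.6861
R=1: x+4/7x²=0 ⇒ x=−7/4=-1.7500; min R=1−1/(4·4/7)=0.5625>−1
Confirm numerically:
  x=-1.080: |R|=0.58651 <1
  x=-1.074: |R|=0.58513 <1
  x=-0.991: |R|=0.57019 <1
  x=-2.255: |R|=1.65073 >1
  x=-2.109: |R|=1.43265 >1
  x=-1.956: |R|=1.23025 >1
Interval (-1.7500, 0).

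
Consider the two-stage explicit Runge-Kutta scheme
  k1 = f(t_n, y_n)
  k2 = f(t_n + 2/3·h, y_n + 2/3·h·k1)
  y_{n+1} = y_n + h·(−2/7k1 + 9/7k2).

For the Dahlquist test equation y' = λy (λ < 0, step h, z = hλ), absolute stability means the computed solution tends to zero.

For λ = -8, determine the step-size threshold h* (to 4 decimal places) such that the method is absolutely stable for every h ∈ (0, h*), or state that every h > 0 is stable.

(-1.1667,0); λ=-8 ⇒ h* = (7/6)/8 = 0.1458.

Test eqn y'=λy, z=hλ:
  k1=λy_n ⇒ h·k1=z·y_n;  k2=λ(1+2/3z)y_n ⇒ h·k2=z(1+2/3z)y_n
  y_{n+1}/y_n = 1 − 2/7z + 9/7z(1+2/3z) = 1 + z + 6/7z²
  ⇒ R(z) = 1 + z + 6/7z².

Boundary: |R(x)|=1, x<0.
x=-0.58: |R|=0.7083
R=1: x+6/7x²=0 ⇒ x=−7/6=-1.1667; min R=1−1/(4·6/7)=0.7083>−1
Confirm numerically:
  x=-1.138: |R|=0.97204 <1
  x=-0.860: |R|=0.77394 <1
  x=-0.719: |R|=0.72411 <1
  x=-0.612: |R|=0.70904 <1
  x=-1.718: |R|=1.81188 >1
  x=-1.381: |R|=1.25371 >1
  x=-1.226: |R|=1.06235 >1
So |R|<1 on (-1.1667, 0).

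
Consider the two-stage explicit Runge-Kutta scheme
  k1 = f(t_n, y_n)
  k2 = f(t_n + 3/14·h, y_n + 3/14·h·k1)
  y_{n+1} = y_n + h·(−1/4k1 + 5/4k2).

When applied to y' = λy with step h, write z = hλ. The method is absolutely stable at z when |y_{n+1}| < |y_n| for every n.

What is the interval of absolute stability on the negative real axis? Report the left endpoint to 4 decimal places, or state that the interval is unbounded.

Set f=λy, z=hλ:
  k1=λy_n ⇒ h·k1=z·y_n;  k2=λ(1+3/14z)y_n ⇒ h·k2=z(1+3/14z)y_n
  y_{n+1}/y_n = 1 − 1/4z + 5/4z(1+3/14z) = 1 + z + 15/56z²
  ⇒ R(z) = 1 + z + 15/56z².

Boundary: |R(x)|=1, x<0.
x=-0.56: |R|=0.5240
R=1: x+15/56x²=0 ⇒ x=−56/15=-3.7333; min R=1−1/(4·15/56)=0.0667>−1
Confirm numerically:
  x=-3.269: |R|=0.59342 <1
  x=-2.625: |R|=0.22070 <1
  x=-2.407: |R|=0.14487 <1
  x=-2.203: |R|=0.09697 <1
  x=-4.263: |R|=1.60481 >1
  x=-4.230: |R|=1.56274 >1
  x=-4.146: |R|=1.45828 >1
So |R|<1 on (-3.7333, 0).

z∈(-3.7333,0).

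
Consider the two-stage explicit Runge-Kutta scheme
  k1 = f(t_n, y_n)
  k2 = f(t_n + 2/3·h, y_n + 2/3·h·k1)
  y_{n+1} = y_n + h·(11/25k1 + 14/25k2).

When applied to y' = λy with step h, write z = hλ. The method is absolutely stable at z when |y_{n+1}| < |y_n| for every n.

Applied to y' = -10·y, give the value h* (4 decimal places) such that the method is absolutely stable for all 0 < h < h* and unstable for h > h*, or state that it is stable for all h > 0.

(-2.6786,0); λ=-10 ⇒ h* = (75/28)/10 = 0.2679.

With y'=λy (z=hλ):
  k1=λy_n ⇒ h·k1=z·y_n;  k2=λ(1+2/3z)y_n ⇒ h·k2=z(1+2/3z)y_n
  y_{n+1}/y_n = 1 + 11/25z + 14/25z(1+2/3z) = 1 + z + 28/75z²
  ⇒ R(z) = 1 + z + 28/75z².

Boundary: |R(x)|=1, x<0.
x=-0.33: |R|=0.7107
R=1: x+28/75x²=0 ⇒ x=−75/28=-2.6786; min R=1−1/(4·28/75)=0.3304>−1
Confirm numerically:
  x=-2.560: |R|=0.88668 <1
  x=-2.513: |R|=0.84466 <1
  x=-2.449: |R|=0.79010 <1
  x=-2.134: |R|=0.56614 <1
  x=-3.271: |R|=1.72346 >1
  x=-2.727: |R|=1.04930 >1
  x=-2.718: |R|=1.04001 >1
Stable set (-2.6786, 0).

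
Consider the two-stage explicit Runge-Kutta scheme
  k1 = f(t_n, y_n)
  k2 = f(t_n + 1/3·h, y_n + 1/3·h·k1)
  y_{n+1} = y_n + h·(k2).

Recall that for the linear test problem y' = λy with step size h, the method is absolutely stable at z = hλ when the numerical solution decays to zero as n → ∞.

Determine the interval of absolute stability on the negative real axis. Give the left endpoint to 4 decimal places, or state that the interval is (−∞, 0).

z∈(-3.0000,0).

Set f=λy, z=hλ:
  k1=λy_n ⇒ h·k1=z·y_n;  k2=λ(1+1/3z)y_n ⇒ h·k2=z(1+1/3z)y_n
  y_{n+1}/y_n = 1 + z(1+1/3z) = 1 + z + 1/3z²
  so R(z) = 1 + z + 1/3z².

Solve |R(x)|<1 on ℝ⁻.
x=-0.31: |R|=0.7220
R=1: x+1/3x²=0 ⇒ x=−3=-3.0000; min R=1−1/(4·1/3)=0.2500>−1
Confirm numerically:
  x=-2.761: |R|=0.78004 <1
  x=-1.434: |R|=0.25145 <1
  x=-1.363: |R|=0.25626 <1
  x=-3.199: |R|=1.21220 >1
  x=-3.041: |R|=1.04156 >1
Interval (-3.0000, 0).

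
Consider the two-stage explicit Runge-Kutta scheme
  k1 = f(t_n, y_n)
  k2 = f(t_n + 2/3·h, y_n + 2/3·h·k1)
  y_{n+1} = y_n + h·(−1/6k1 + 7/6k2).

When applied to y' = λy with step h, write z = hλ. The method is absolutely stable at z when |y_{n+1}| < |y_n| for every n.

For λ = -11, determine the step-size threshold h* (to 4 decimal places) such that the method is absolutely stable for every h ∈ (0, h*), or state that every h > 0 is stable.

(-1.2857,0); λ=-11 ⇒ h* = (9/7)/11 = 0.1169.

Test eqn y'=λy, z=hλ:
  k1=λy_n ⇒ h·k1=z·y_n;  k2=λ(1+2/3z)y_n ⇒ h·k2=z(1+2/3z)y_n
  y_{n+1}/y_n = 1 − 1/6z + 7/6z(1+2/3z) = 1 + z + 7/9z²
  Hence R(z) = 1 + z + 7/9z².

Solve |R(x)|<1 on ℝ⁻.
x=-1.59: |R|=1.3763
R=1: x+7/9x²=0 ⇒ x=−9/7=-1.2857; min R=1−1/(4·7/9)=0.6786>−1
Confirm numerically:
  x=-1.246: |R|=0.96151 <1
  x=-0.988: |R|=0.77122 <1
  x=-0.892: |R|=0.72685 <1
  x=-1.714: |R|=1.57095 >1
  x=-1.707: |R|=1.55933 >1
  x=-1.442: |R|=1.17528 >1
Interval (-1.2857, 0).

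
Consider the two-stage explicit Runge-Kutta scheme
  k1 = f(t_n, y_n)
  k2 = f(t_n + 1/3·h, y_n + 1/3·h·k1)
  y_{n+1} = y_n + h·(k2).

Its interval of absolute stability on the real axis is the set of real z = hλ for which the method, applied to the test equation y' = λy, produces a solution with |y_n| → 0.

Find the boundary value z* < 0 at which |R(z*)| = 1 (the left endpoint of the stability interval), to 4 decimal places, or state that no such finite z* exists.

Set f=λy, z=hλ:
  k1=λy_n ⇒ h·k1=z·y_n;  k2=λ(1+1/3z)y_n ⇒ h·k2=z(1+1/3z)y_n
  y_{n+1}/y_n = 1 + z(1+1/3z) = 1 + z + 1/3z²
  ⇒ R(z) = 1 + z + 1/3z².

Need |R(x)|<1, x<0.
x=-1.61: |R|=0.2540
R=1: x+1/3x²=0 ⇒ x=−3=-3.0000; min R=1−1/(4·1/3)=0.2500>−1
Confirm numerically:
  x=-2.255: |R|=0.44001 <1
  x=-2.246: |R|=0.43551 <1
  x=-2.019: |R|=0.33979 <1
  x=-1.399: |R|=0.25340 <1
  x=-3.515: |R|=1.60341 >1
  x=-3.361: |R|=1.40444 >1
  x=-3.050: |R|=1.05083 >1
Interval (-3.0000, 0).

left endpoint -3.0000.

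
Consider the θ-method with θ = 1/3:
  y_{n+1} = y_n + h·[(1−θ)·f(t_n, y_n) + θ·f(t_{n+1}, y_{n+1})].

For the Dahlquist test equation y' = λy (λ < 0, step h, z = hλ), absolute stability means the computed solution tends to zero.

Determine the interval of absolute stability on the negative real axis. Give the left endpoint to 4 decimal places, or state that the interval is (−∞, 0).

On y'=λy, z=hλ:
  y_{n+1} = y_n + z·[2/3·y_n + 1/3·y_{n+1}] ⇒ (1 − 1/3z)y_{n+1} = (1 + 2/3z)y_n
  ⇒ R(z) = (1 + 2/3z)/(1 − 1/3z).

Solve |R(x)|<1 on ℝ⁻.
x=-1.42: |R|=0.0362
R=−1: 1+2/3x = −1+1/3x ⇒ -1/3x=2 ⇒ x=2/(-1/3)=-6.0000
Confirm numerically:
  x=-5.797: |R|=0.97692 <1
  x=-5.442: |R|=0.93390 <1
  x=-4.795: |R|=0.84541 <1
  x=-4.587: |R|=0.81376 <1
  x=-6.520: |R|=1.05462 >1
  x=-6.221: |R|=1.02397 >1
  x=-6.186: |R|=1.02025 >1
Interval (-6.0000, 0).

(-6.0000, 0).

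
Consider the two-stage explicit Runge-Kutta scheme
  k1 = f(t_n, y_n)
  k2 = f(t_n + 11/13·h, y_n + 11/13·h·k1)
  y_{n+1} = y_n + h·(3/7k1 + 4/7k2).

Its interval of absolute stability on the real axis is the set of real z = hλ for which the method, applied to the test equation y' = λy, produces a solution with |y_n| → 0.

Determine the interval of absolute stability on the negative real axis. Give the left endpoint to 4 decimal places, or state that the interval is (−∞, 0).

With y'=λy (z=hλ):
  k1=λy_n ⇒ h·k1=z·y_n;  k2=λ(1+11/13z)y_n ⇒ h·k2=z(1+11/13z)y_n
  y_{n+1}/y_n = 1 + 3/7z + 4/7z(1+11/13z) = 1 + z + 44/91z²
  so R(z) = 1 + z + 44/91z².

Solve |R(x)|<1 on ℝ⁻.
x=-1.78: |R|=0.7520
R=1: x+44/91x²=0 ⇒ x=−91/44=-2.0682; min R=1−1/(4·44/91)=0.4830>−1
Confirm numerically:
  x=-1.404: |R|=0.54912 <1
  x=-1.279: |R|=0.51196 <1
  x=-0.832: |R|=0.50270 <1
  x=-2.272: |R|=1.22390 >1
  x=-2.235: |R|=1.18027 >1
Stable set (-2.0682, 0).

(-2.0682, 0).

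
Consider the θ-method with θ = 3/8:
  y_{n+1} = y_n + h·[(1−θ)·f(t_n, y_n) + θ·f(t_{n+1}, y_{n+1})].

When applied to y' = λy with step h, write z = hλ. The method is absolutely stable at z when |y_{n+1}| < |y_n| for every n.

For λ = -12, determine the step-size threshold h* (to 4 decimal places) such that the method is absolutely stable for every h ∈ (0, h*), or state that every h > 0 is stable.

(-8.0000,0); λ=-12 ⇒ h* = (8)/12 = 0.6667.

With y'=λy (z=hλ):
  y_{n+1} = y_n + z·[5/8·y_n + 3/8·y_{n+1}] ⇒ (1 − 3/8z)y_{n+1} = (1 + 5/8z)y_n
  so R(z) = (1 + 5/8z)/(1 − 3/8z).

Need |R(x)|<1, x<0.
x=-1.14: |R|=0.2014
R=−1: 1+5/8x = −1+3/8x ⇒ -1/4x=2 ⇒ x=2/(-1/4)=-8.0000
Confirm numerically:
  x=-7.929: |R|=0.99553 <1
  x=-7.212: |R|=0.94682 <1
  x=-6.537: |R|=0.89403 <1
  x=-8.197: |R|=1.01209 >1
  x=-8.055: |R|=1.00342 >1
Stable set (-8.0000, 0).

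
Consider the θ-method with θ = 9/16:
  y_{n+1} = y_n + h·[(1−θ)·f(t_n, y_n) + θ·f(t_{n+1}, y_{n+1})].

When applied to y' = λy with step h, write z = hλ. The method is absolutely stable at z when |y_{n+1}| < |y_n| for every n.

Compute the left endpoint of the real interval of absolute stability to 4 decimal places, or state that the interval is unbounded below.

unbounded; (−∞, 0).

Set f=λy, z=hλ:
  y_{n+1} = y_n + z·[7/16·y_n + 9/16·y_{n+1}] ⇒ (1 − 9/16z)y_{n+1} = (1 + 7/16z)y_n
  so R(z) = (1 + 7/16z)/(1 − 9/16z).

Need |R(x)|<1, x<0.
x=-0.4: |R|=0.6735
x=-2: |R|=0.0588
x=-10: |R|=0.5094
x=-100: |R|=0.7467
θ=9/16≥1/2 ⇒ |1+7/16x|<|1−9/16x| ∀x<0 ⇒ unbounded interval.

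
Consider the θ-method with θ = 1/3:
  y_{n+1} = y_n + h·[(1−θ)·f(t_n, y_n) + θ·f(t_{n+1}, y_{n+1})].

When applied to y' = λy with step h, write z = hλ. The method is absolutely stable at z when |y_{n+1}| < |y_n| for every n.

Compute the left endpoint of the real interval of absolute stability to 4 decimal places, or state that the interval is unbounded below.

z* = -6.0000.

With y'=λy (z=hλ):
  y_{n+1} = y_n + z·[2/3·y_n + 1/3·y_{n+1}] ⇒ (1 − 1/3z)y_{n+1} = (1 + 2/3z)y_n
  Hence R(z) = (1 + 2/3z)/(1 − 1/3z).

Need |R(x)|<1, x<0.
x=-1.26: |R|=0.1127
R=−1: 1+2/3x = −1+1/3x ⇒ -1/3x=2 ⇒ x=2/(-1/3)=-6.0000
Confirm numerically:
  x=-4.977: |R|=0.87176 <1
  x=-4.000: |R|=0.71429 <1
  x=-2.544: |R|=0.37662 <1
  x=-6.186: |R|=1.02025 >1
  x=-6.089: |R|=1.00979 >1
Interval (-6.0000, 0).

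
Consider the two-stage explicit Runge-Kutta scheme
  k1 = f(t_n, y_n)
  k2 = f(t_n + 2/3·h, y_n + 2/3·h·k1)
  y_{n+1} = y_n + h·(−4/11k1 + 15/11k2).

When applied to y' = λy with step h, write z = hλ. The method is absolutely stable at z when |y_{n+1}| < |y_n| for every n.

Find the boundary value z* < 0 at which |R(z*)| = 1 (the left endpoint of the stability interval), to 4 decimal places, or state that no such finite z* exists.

z* = -1.1000.

Set f=λy, z=hλ:
  k1=λy_n ⇒ h·k1=z·y_n;  k2=λ(1+2/3z)y_n ⇒ h·k2=z(1+2/3z)y_n
  y_{n+1}/y_n = 1 − 4/11z + 15/11z(1+2/3z) = 1 + z + 10/11z²
  Hence R(z) = 1 + z + 10/11z².

Need |R(x)|<1, x<0.
x=-0.36: |R|=0.7578
R=1: x+10/11x²=0 ⇒ x=−11/10=-1.1000; min R=1−1/(4·10/11)=0.7250>−1
Confirm numerically:
  x=-1.059: |R|=0.96053 <1
  x=-0.492: |R|=0.72806 <1
  x=-0.462: |R|=0.73204 <1
  x=-1.473: |R|=1.49948 >1
  x=-1.278: |R|=1.20680 >1
  x=-1.239: |R|=1.15656 >1
So |R|<1 on (-1.1000, 0).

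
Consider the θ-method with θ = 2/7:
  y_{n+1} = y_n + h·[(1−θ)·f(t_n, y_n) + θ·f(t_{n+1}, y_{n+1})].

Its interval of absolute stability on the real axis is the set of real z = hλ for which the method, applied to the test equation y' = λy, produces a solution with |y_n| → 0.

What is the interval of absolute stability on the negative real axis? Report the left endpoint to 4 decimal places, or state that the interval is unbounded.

Test eqn y'=λy, z=hλ:
  y_{n+1} = y_n + z·[5/7·y_n + 2/7·y_{n+1}] ⇒ (1 − 2/7z)y_{n+1} = (1 + 5/7z)y_n
  ⇒ R(z) = (1 + 5/7z)/(1 − 2/7z).

Find x<0 with |R(x)|<1.
x=-0.63: |R|=0.4661
R=−1: 1+5/7x = −1+2/7x ⇒ -3/7x=2 ⇒ x=2/(-3/7)=-4.6667
Confirm numerically:
  x=-3.520: |R|=0.75499 <1
  x=-3.358: |R|=0.71376 <1
  x=-2.853: |R|=0.57178 <1
  x=-2.643: |R|=0.50586 <1
  x=-4.947: |R|=1.04978 >1
  x=-4.901: |R|=1.04184 >1
Interval (-4.6667, 0).

(-4.6667, 0).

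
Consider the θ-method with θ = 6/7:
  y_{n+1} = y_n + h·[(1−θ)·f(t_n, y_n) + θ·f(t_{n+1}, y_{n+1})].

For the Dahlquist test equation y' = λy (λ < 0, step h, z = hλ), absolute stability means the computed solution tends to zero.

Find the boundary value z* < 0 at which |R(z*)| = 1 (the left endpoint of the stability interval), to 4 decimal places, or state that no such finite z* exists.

(−∞, 0) — no finite endpoint.

On y'=λy, z=hλ:
  y_{n+1} = y_n + z·[1/7·y_n + 6/7·y_{n+1}] ⇒ (1 − 6/7z)y_{n+1} = (1 + 1/7z)y_n
  so R(z) = (1 + 1/7z)/(1 − 6/7z).

Need |R(x)|<1, x<0.
x=-1.68: |R|=0.3115
x=-2: |R|=0.2632
x=-10: |R|=0.0448
x=-100: |R|=0.1532
θ=6/7≥1/2 ⇒ |1+1/7x|<|1−6/7x| ∀x<0 ⇒ stable on all of ℝ⁻.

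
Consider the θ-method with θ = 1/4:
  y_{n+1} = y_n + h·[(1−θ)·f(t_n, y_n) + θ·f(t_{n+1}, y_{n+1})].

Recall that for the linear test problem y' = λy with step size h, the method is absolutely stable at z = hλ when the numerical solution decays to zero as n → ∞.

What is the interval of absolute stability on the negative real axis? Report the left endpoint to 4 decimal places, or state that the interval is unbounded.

Test eqn y'=λy, z=hλ:
  y_{n+1} = y_n + z·[3/4·y_n + 1/4·y_{n+1}] ⇒ (1 − 1/4z)y_{n+1} = (1 + 3/4z)y_n
  R(z) = (1 + 3/4z)/(1 − 1/4z).

Solve |R(x)|<1 on ℝ⁻.
x=-0.42: |R|=0.6199
R=−1: 1+3/4x = −1+1/4x ⇒ -1/2x=2 ⇒ x=2/(-1/2)=-4.0000
Confirm numerically:
  x=-3.609: |R|=0.89723 <1
  x=-3.493: |R|=0.86467 <1
  x=-1.950: |R|=0.31092 <1
  x=-1.761: |R|=0.22270 <1
  x=-4.544: |R|=1.12734 >1
  x=-4.228: |R|=1.05542 >1
Interval (-4.0000, 0).

z∈(-4.0000,0).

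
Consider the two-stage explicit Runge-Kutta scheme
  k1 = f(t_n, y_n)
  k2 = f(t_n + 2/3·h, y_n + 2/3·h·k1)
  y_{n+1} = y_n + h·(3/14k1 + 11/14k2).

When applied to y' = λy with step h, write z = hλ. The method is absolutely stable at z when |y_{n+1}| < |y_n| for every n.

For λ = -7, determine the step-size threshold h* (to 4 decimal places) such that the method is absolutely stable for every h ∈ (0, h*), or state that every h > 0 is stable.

Set f=λy, z=hλ:
  k1=λy_n ⇒ h·k1=z·y_n;  k2=λ(1+2/3z)y_n ⇒ h·k2=z(1+2/3z)y_n
  y_{n+1}/y_n = 1 + 3/14z + 11/14z(1+2/3z) = 1 + z + 11/21z²
  Hence R(z) = 1 + z + 11/21z².

Need |R(x)|<1, x<0.
x=-1.71: |R|=0.8217
R=1: x+11/21x²=0 ⇒ x=−21/11=-1.9091; min R=1−1/(4·11/21)=0.5227>−1
Confirm numerically:
  x=-1.836: |R|=0.92971 <1
  x=-1.471: |R|=0.66244 <1
  x=-0.861: |R|=0.52731 <1
  x=-2.204: |R|=1.34047 >1
  x=-2.180: |R|=1.30935 >1
  x=-2.027: |R|=1.12519 >1
Interval (-1.9091, 0).

(-1.9091,0); λ=-7 ⇒ h* = (21/11)/7 = 0.2727.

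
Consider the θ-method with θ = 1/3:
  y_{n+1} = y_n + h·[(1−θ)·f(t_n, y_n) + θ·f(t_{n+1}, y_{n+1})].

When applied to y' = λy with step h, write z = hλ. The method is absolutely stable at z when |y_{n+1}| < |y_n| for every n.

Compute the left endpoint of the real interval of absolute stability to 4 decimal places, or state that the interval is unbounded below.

left endpoint -6.0000.

Set f=λy, z=hλ:
  y_{n+1} = y_n + z·[2/3·y_n + 1/3·y_{n+1}] ⇒ (1 − 1/3z)y_{n+1} = (1 + 2/3z)y_n
  so R(z) = (1 + 2/3z)/(1 − 1/3z).

Boundary: |R(x)|=1, x<0.
x=-0.9: |R|=0.3077
R=−1: 1+2/3x = −1+1/3x ⇒ -1/3x=2 ⇒ x=2/(-1/3)=-6.0000
Confirm numerically:
  x=-5.056: |R|=0.88282 <1
  x=-4.364: |R|=0.77784 <1
  x=-4.044: |R|=0.72232 <1
  x=-3.844: |R|=0.68498 <1
  x=-6.504: |R|=1.05303 >1
  x=-6.308: |R|=1.03309 >1
Stable set (-6.0000, 0).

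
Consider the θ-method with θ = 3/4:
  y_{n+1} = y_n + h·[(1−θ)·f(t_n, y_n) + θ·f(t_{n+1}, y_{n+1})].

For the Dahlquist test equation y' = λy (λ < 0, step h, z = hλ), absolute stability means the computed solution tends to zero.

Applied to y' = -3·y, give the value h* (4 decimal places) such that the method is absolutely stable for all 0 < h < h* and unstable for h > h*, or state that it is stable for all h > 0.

Test eqn y'=λy, z=hλ:
  y_{n+1} = y_n + z·[1/4·y_n + 3/4·y_{n+1}] ⇒ (1 − 3/4z)y_{n+1} = (1 + 1/4z)y_n
  so R(z) = (1 + 1/4z)/(1 − 3/4z).

Need |R(x)|<1, x<0.
x=-0.74: |R|=0.5241
x=-2: |R|=0.2000
x=-10: |R|=0.1765
x=-100: |R|=0.3158
θ=3/4≥1/2 ⇒ |1+1/4x|<|1−3/4x| ∀x<0 ⇒ unbounded interval.

unbounded; (−∞, 0). Any h>0 works for λ=-3.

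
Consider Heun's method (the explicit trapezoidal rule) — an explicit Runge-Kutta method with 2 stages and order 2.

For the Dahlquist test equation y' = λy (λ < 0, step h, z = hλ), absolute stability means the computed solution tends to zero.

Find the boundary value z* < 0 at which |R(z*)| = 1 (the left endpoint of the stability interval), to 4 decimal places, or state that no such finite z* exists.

left endpoint -2.0000.

Set f=λy, z=hλ:
  order 2, 2-stage ⇒ R(z)=1+z+z^2/2
  (e.g. R(-0.96)=0.50080, |R|=0.50080)

Find x<0 with |R(x)|<1.
x=-0.96: |R|=0.5008
|R(-1.27)|=0.5364 |R(-1.21)|=0.5221 |R(-0.77)|=0.5264
Bisect:
  x_lo=-2.4068 |R|=1.4896  x_hi=-0.2050 |R|=0.8160
  mid=-1.30594 |R|=0.54680 →hi
  mid=-1.85639 |R|=0.86670 →hi
  mid=-2.13162 |R|=1.14028 →lo
  mid=-1.99401 |R|=0.99402 →hi
  mid=-2.06281 |R|=1.06479 →lo
  mid=-2.02841 |R|=1.02881 →lo
  mid=-2.01121 |R|=1.01127 →lo
  mid=-2.00261 |R|=1.00261 →lo
  ...
  [-2.00005,-1.99992] ⇒ x*=-2.0000
So |R|<1 on (-2.0000, 0).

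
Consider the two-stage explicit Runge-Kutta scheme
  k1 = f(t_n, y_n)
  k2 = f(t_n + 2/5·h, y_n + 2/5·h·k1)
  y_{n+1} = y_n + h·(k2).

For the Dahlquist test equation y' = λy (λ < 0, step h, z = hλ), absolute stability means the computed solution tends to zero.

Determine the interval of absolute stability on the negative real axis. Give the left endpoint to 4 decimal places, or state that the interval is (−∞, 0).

(-2.5000, 0).

Set f=λy, z=hλ:
  k1=λy_n ⇒ h·k1=z·y_n;  k2=λ(1+2/5z)y_n ⇒ h·k2=z(1+2/5z)y_n
  y_{n+1}/y_n = 1 + z(1+2/5z) = 1 + z + 2/5z²
  Hence R(z) = 1 + z + 2/5z².

Find x<0 with |R(x)|<1.
x=-0.5: |R|=0.6000
R=1: x+2/5x²=0 ⇒ x=−5/2=-2.5000; min R=1−1/(4·2/5)=0.3750>−1
Confirm numerically:
  x=-1.808: |R|=0.49955 <1
  x=-1.786: |R|=0.48992 <1
  x=-1.143: |R|=0.37958 <1
  x=-2.617: |R|=1.12248 >1
  x=-2.590: |R|=1.09324 >1
Interval (-2.5000, 0).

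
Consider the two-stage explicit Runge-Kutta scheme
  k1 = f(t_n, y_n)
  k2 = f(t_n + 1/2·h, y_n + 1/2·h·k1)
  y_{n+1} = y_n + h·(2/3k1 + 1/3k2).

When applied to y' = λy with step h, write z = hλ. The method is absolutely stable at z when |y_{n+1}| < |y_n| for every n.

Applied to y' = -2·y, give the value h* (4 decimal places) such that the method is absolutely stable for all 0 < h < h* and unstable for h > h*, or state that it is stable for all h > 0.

Set f=λy, z=hλ:
  k1=λy_n ⇒ h·k1=z·y_n;  k2=λ(1+1/2z)y_n ⇒ h·k2=z(1+1/2z)y_n
  y_{n+1}/y_n = 1 + 2/3z + 1/3z(1+1/2z) = 1 + z + 1/6z²
  R(z) = 1 + z + 1/6z².

Boundary: |R(x)|=1, x<0.
x=-1.42: |R|=0.0839
R=1: x+1/6x²=0 ⇒ x=−6=-6.0000; min R=1−1/(4·1/6)=-0.5000>−1
Confirm numerically:
  x=-5.685: |R|=0.70154 <1
  x=-5.288: |R|=0.37249 <1
  x=-4.557: |R|=0.09596 <1
  x=-6.217: |R|=1.22485 >1
  x=-6.127: |R|=1.12969 >1
Stable set (-6.0000, 0).

(-6.0000,0); λ=-2 ⇒ h* = (6)/2 = 3.0000.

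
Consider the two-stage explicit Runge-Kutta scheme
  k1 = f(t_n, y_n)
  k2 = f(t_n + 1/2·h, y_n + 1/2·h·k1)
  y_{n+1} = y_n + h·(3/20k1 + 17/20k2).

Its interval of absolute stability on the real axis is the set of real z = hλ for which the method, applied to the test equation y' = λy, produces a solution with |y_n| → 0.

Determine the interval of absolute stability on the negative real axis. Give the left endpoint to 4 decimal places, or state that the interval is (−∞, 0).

Set f=λy, z=hλ:
  k1=λy_n ⇒ h·k1=z·y_n;  k2=λ(1+1/2z)y_n ⇒ h·k2=z(1+1/2z)y_n
  y_{n+1}/y_n = 1 + 3/20z + 17/20z(1+1/2z) = 1 + z + 17/40z²
  R(z) = 1 + z + 17/40z².

Need |R(x)|<1, x<0.
x=-1.02: |R|=0.4222
R=1: x+17/40x²=0 ⇒ x=−40/17=-2.3529; min R=1−1/(4·17/40)=0.4118>−1
Confirm numerically:
  x=-2.086: |R|=0.76334 <1
  x=-2.009: |R|=0.70633 <1
  x=-1.177: |R|=0.41176 <1
  x=-2.694: |R|=1.39050 >1
  x=-2.623: |R|=1.30105 >1
Stable set (-2.3529, 0).

z∈(-2.3529,0).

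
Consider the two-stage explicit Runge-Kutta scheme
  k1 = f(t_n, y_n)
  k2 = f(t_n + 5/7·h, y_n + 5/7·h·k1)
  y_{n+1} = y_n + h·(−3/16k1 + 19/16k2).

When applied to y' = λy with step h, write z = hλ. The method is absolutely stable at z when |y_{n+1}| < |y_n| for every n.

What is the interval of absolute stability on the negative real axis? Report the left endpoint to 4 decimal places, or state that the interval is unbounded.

Set f=λy, z=hλ:
  k1=λy_n ⇒ h·k1=z·y_n;  k2=λ(1+5/7z)y_n ⇒ h·k2=z(1+5/7z)y_n
  y_{n+1}/y_n = 1 − 3/16z + 19/16z(1+5/7z) = 1 + z + 95/112z²
  R(z) = 1 + z + 95/112z².

Solve |R(x)|<1 on ℝ⁻.
x=-0.99: |R|=0.8413
R=1: x+95/112x²=0 ⇒ x=−112/95=-1.1789; min R=1−1/(4·95/112)=0.7053>−1
Confirm numerically:
  x=-1.105: |R|=0.93069 <1
  x=-1.091: |R|=0.91861 <1
  x=-0.922: |R|=0.79905 <1
  x=-0.793: |R|=0.74040 <1
  x=-1.696: |R|=1.74382 >1
  x=-1.382: |R|=1.23802 >1
  x=-1.324: |R|=1.16290 >1
Interval (-1.1789, 0).

(-1.1789, 0).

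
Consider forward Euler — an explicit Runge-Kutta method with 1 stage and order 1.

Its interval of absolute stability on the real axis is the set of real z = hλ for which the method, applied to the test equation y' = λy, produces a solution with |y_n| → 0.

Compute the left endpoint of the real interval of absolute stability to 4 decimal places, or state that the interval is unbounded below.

Test eqn y'=λy, z=hλ:
  order 1, 1-stage ⇒ R(z)=1+z
  (e.g. R(-0.45)=0.55000, |R|=0.55000)

Find x<0 with |R(x)|<1.
x=-0.45: |R|=0.5500
|R(-1.84)|=0.8400 |R(-1.75)|=0.7500 |R(-1.26)|=0.2600
Bisect:
  x_lo=-2.5007 |R|=1.5007  x_hi=-0.0633 |R|=0.9367
  mid=-1.28202 |R|=0.28202 →hi
  mid=-1.89135 |R|=0.89135 →hi
  mid=-2.19602 |R|=1.19602 →lo
  mid=-2.04369 |R|=1.04369 →lo
  mid=-1.96752 |R|=0.96752 →hi
  mid=-2.00560 |R|=1.00560 →lo
  mid=-1.98656 |R|=0.98656 →hi
  ...
  [-2.00010,-1.99995] ⇒ x*=-2.0000
Stable set (-2.0000, 0).

z* = -2.0000.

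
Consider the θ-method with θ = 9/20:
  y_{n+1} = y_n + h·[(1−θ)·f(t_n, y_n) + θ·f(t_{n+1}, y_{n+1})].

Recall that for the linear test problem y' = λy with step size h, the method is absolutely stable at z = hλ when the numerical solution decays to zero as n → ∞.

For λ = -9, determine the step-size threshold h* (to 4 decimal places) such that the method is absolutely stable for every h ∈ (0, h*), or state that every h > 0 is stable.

(-20.0000,0); λ=-9 ⇒ h* = (20)/9 = 2.2222.

With y'=λy (z=hλ):
  y_{n+1} = y_n + z·[11/20·y_n + 9/20·y_{n+1}] ⇒ (1 − 9/20z)y_{n+1} = (1 + 11/20z)y_n
  Hence R(z) = (1 + 11/20z)/(1 − 9/20z).

Solve |R(x)|<1 on ℝ⁻.
x=-1.01: |R|=0.3056
R=−1: 1+11/20x = −1+9/20x ⇒ -1/10x=2 ⇒ x=2/(-1/10)=-20.0000
Confirm numerically:
  x=-17.984: |R|=0.97783 <1
  x=-16.922: |R|=0.96427 <1
  x=-13.040: |R|=0.89866 <1
  x=-10.716: |R|=0.84054 <1
  x=-20.576: |R|=1.00561 >1
  x=-20.560: |R|=1.00546 >1
  x=-20.535: |R|=1.00522 >1
So |R|<1 on (-20.0000, 0).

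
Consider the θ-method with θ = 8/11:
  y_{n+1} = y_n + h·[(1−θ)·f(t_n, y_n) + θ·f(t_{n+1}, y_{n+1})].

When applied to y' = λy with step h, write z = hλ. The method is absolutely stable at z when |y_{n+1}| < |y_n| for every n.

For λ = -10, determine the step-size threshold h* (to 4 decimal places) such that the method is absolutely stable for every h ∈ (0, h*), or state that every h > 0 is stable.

unbounded; (−∞, 0). Any h>0 works for λ=-10.

With y'=λy (z=hλ):
  y_{n+1} = y_n + z·[3/11·y_n + 8/11·y_{n+1}] ⇒ (1 − 8/11z)y_{n+1} = (1 + 3/11z)y_n
  ⇒ R(z) = (1 + 3/11z)/(1 − 8/11z).

Boundary: |R(x)|=1, x<0.
x=-0.93: |R|=0.4452
x=-2: |R|=0.1852
x=-10: |R|=0.2088
x=-100: |R|=0.3564
θ=8/11≥1/2 ⇒ |1+3/11x|<|1−8/11x| ∀x<0 ⇒ stable on all of ℝ⁻.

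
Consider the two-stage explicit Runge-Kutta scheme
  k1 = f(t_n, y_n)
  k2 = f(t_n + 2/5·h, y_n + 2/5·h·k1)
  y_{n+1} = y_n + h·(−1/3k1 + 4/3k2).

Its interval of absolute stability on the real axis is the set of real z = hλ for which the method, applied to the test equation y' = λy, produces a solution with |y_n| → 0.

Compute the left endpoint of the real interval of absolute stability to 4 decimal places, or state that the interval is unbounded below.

left endpoint -1.8750.

With y'=λy (z=hλ):
  k1=λy_n ⇒ h·k1=z·y_n;  k2=λ(1+2/5z)y_n ⇒ h·k2=z(1+2/5z)y_n
  y_{n+1}/y_n = 1 − 1/3z + 4/3z(1+2/5z) = 1 + z + 8/15z²
  Hence R(z) = 1 + z + 8/15z².

Solve |R(x)|<1 on ℝ⁻.
x=-0.54: |R|=0.6155
R=1: x+8/15x²=0 ⇒ x=−15/8=-1.8750; min R=1−1/(4·8/15)=0.5312>−1
Confirm numerically:
  x=-1.442: |R|=0.66699 <1
  x=-1.428: |R|=0.65956 <1
  x=-0.794: |R|=0.54223 <1
  x=-2.465: |R|=1.77565 >1
  x=-2.128: |R|=1.28714 >1
Interval (-1.8750, 0).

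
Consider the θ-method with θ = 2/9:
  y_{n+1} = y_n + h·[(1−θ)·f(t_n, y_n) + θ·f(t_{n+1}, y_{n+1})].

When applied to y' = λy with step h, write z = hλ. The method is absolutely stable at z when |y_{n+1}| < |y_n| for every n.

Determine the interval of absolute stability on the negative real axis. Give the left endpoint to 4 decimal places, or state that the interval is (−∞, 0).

Test eqn y'=λy, z=hλ:
  y_{n+1} = y_n + z·[7/9·y_n + 2/9·y_{n+1}] ⇒ (1 − 2/9z)y_{n+1} = (1 + 7/9z)y_n
  so R(z) = (1 + 7/9z)/(1 − 2/9z).

Boundary: |R(x)|=1, x<0.
x=-0.73: |R|=0.3719
R=−1: 1+7/9x = −1+2/9x ⇒ -5/9x=2 ⇒ x=2/(-5/9)=-3.6000
Confirm numerically:
  x=-2.547: |R|=0.62644 <1
  x=-2.269: |R|=0.50842 <1
  x=-2.253: |R|=0.50133 <1
  x=-1.586: |R|=0.17269 <1
  x=-4.057: |R|=1.13352 >1
  x=-3.729: |R|=1.03919 >1
  x=-3.626: |R|=1.00800 >1
Stable set (-3.6000, 0).

(-3.6000, 0).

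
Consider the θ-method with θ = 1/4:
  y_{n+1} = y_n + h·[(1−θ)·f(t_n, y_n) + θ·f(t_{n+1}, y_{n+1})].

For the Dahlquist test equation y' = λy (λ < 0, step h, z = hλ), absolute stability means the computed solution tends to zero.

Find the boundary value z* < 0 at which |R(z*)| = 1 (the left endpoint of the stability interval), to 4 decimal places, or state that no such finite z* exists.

left endpoint -4.0000.

Test eqn y'=λy, z=hλ:
  y_{n+1} = y_n + z·[3/4·y_n + 1/4·y_{n+1}] ⇒ (1 − 1/4z)y_{n+1} = (1 + 3/4z)y_n
  ⇒ R(z) = (1 + 3/4z)/(1 − 1/4z).

Need |R(x)|<1, x<0.
x=-0.86: |R|=0.2922
R=−1: 1+3/4x = −1+1/4x ⇒ -1/2x=2 ⇒ x=2/(-1/2)=-4.0000
Confirm numerically:
  x=-3.565: |R|=0.88500 <1
  x=-2.509: |R|=0.54187 <1
  x=-2.023: |R|=0.34352 <1
  x=-4.487: |R|=1.11476 >1
  x=-4.432: |R|=1.10247 >1
Interval (-4.0000, 0).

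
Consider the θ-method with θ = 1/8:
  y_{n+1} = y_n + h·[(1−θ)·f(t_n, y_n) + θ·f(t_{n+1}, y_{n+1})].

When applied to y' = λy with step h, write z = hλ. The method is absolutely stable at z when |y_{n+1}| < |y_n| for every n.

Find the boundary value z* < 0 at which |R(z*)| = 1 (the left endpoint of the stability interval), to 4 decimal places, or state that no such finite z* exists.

left endpoint -2.6667.

On y'=λy, z=hλ:
  y_{n+1} = y_n + z·[7/8·y_n + 1/8·y_{n+1}] ⇒ (1 − 1/8z)y_{n+1} = (1 + 7/8z)y_n
  so R(z) = (1 + 7/8z)/(1 − 1/8z).

Solve |R(x)|<1 on ℝ⁻.
x=-1.48: |R|=0.2489
R=−1: 1+7/8x = −1+1/8x ⇒ -3/4x=2 ⇒ x=2/(-3/4)=-2.6667
Confirm numerically:
  x=-2.441: |R|=0.87032 <1
  x=-2.136: |R|=0.68587 <1
  x=-2.112: |R|=0.67089 <1
  x=-1.073: |R|=0.05390 <1
  x=-3.237: |R|=1.30453 >1
  x=-3.051: |R|=1.20867 >1
So |R|<1 on (-2.6667, 0).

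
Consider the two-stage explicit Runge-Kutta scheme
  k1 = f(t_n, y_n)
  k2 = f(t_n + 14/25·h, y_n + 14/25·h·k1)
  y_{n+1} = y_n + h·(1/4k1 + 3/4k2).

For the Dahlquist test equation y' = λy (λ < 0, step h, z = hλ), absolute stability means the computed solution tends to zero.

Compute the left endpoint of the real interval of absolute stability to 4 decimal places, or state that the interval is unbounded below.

Set f=λy, z=hλ:
  k1=λy_n ⇒ h·k1=z·y_n;  k2=λ(1+14/25z)y_n ⇒ h·k2=z(1+14/25z)y_n
  y_{n+1}/y_n = 1 + 1/4z + 3/4z(1+14/25z) = 1 + z + 21/50z²
  so R(z) = 1 + z + 21/50z².

Find x<0 with |R(x)|<1.
x=-1.43: |R|=0.4289
R=1: x+21/50x²=0 ⇒ x=−50/21=-2.3810; min R=1−1/(4·21/50)=0.4048>−1
Confirm numerically:
  x=-2.229: |R|=0.85775 <1
  x=-1.802: |R|=0.56183 <1
  x=-1.046: |R|=0.41353 <1
  x=-1.025: |R|=0.41626 <1
  x=-2.961: |R|=1.72136 >1
  x=-2.804: |R|=1.49821 >1
Interval (-2.3810, 0).

left endpoint -2.3810.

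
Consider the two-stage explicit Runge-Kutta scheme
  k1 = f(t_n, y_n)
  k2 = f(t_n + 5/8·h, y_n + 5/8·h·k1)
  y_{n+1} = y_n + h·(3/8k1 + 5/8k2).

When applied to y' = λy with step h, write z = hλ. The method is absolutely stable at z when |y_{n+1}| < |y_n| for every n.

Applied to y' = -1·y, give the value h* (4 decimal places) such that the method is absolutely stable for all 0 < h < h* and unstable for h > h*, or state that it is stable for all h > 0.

(-2.5600,0); λ=-1 ⇒ h* = (64/25)/1 = 2.5600.

With y'=λy (z=hλ):
  k1=λy_n ⇒ h·k1=z·y_n;  k2=λ(1+5/8z)y_n ⇒ h·k2=z(1+5/8z)y_n
  y_{n+1}/y_n = 1 + 3/8z + 5/8z(1+5/8z) = 1 + z + 25/64z²
  ⇒ R(z) = 1 + z + 25/64z².

Solve |R(x)|<1 on ℝ⁻.
x=-1.79: |R|=0.4616
R=1: x+25/64x²=0 ⇒ x=−64/25=-2.5600; min R=1−1/(4·25/64)=0.3600>−1
Confirm numerically:
  x=-2.169: |R|=0.66872 <1
  x=-1.992: |R|=0.55802 <1
  x=-1.127: |R|=0.36914 <1
  x=-1.026: |R|=0.38520 <1
  x=-3.061: |R|=1.59905 >1
  x=-2.832: |R|=1.30090 >1
So |R|<1 on (-2.5600, 0).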